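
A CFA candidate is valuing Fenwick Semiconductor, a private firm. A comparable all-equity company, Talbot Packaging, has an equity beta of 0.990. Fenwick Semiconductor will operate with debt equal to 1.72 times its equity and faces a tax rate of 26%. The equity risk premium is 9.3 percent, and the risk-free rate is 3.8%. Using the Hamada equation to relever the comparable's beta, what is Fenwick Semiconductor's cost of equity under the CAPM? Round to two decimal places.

β_L = β_U × [1 + (1 − t)(D/E)] = 0.990 × [1 + (1 − 0.26) × 1.72]
    = 0.990 × [1 + 0.74 × 1.72] = 0.990 × 2.2728 = 2.2501
E(R) = R_f + β_L × MRP = 3.8% + 2.2501 × 9.3% = 24.73%

24.73%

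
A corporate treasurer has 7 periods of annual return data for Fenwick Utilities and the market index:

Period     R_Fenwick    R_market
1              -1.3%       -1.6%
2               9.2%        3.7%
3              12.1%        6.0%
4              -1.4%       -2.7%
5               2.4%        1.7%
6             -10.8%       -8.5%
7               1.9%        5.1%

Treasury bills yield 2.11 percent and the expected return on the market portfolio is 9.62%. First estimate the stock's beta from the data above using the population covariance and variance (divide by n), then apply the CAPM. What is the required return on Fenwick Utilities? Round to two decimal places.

Mean R_i = (-1.3 + 9.2 + 12.1 − 1.4 + 2.4 − 10.8 + 1.9) / 7 = 1.7286%
Mean R_m = (-1.6 + 3.7 + 6.0 − 2.7 + 1.7 − 8.5 + 5.1) / 7 = 0.5286%
Σ(R_i − R̄_i)(R_m − R̄_m) = 211.6743  ⇒  Cov = 211.6743 / 7 = 30.2392
Σ(R_m − R̄_m)² = 158.7343  ⇒  Var(R_m) = 158.7343 / 7 = 22.6763
β = Cov / Var(R_m) = 30.2392 / 22.6763 = 1.3335
MRP = 9.62% − 2.11% = 7.51%
E(R) = R_f + β × MRP = 2.11% + 1.3335 × 7.51% = 12.12%

12.12%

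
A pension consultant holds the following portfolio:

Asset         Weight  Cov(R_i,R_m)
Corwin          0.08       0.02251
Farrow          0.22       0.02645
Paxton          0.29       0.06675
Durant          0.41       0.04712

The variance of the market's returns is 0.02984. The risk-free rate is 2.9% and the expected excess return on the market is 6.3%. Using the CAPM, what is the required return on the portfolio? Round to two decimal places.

12.67%

β_Corwin = 0.02251 / 0.02984 = 0.7544
β_Farrow = 0.02645 / 0.02984 = 0.8864
β_Paxton = 0.06675 / 0.02984 = 2.2369
β_Durant = 0.04712 / 0.02984 = 1.5791
β_P = Σ w_i β_i = 0.08×0.7544 + 0.22×0.8864 + 0.29×2.2369 + 0.41×1.5791 = 1.5515
E(R_P) = R_f + β_P × MRP = 2.9% + 1.5515 × 6.3% = 12.67%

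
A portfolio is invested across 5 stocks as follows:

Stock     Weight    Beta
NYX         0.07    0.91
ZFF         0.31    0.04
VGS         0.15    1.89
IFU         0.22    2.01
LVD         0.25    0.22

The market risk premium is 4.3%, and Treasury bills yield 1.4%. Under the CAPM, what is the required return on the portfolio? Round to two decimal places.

5.08%

β_P = Σ w_i β_i = 0.07×0.91 + 0.31×0.04 + 0.15×1.89 + 0.22×2.01 + 0.25×0.22 = 0.8568
E(R_P) = R_f + β_P × MRP = 1.4% + 0.8568 × 4.3% = 5.08%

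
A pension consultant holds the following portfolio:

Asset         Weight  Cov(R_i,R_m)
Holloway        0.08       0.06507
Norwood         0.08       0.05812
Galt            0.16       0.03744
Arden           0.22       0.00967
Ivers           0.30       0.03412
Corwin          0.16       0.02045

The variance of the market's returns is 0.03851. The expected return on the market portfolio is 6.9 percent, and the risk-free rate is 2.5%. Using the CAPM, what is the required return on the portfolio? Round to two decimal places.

6.10%

β_Holloway = 0.06507 / 0.03851 = 1.6897
β_Norwood = 0.05812 / 0.03851 = 1.5092
β_Galt = 0.03744 / 0.03851 = 0.9722
β_Arden = 0.00967 / 0.03851 = 0.2511
β_Ivers = 0.03412 / 0.03851 = 0.8860
β_Corwin = 0.02045 / 0.03851 = 0.5310
β_P = Σ w_i β_i = 0.08×1.6897 + 0.08×1.5092 + 0.16×0.9722 + 0.22×0.2511 + 0.30×0.8860 + 0.16×0.5310 = 0.8175
MRP = 6.9% − 2.5% = 4.40%
E(R_P) = R_f + β_P × MRP = 2.5% + 0.8175 × 4.4% = 6.10%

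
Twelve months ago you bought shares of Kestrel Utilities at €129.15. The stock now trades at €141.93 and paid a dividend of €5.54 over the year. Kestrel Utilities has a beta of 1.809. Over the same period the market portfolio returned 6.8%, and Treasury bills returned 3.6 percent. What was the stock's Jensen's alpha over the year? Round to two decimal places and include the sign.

+4.80%

Realised HPR = (P1 + D1 − P0) / P0 = (141.93 + 5.54 − 129.15) / 129.15 = 18.32 / 129.15 = 14.1851%
MRP = 6.8% − 3.6% = 3.20%
CAPM required = R_f + β·MRP = 3.6% + 1.809 × 3.2% = 9.3888%
α = realised − required = 14.1851% − 9.3888% = +4.80%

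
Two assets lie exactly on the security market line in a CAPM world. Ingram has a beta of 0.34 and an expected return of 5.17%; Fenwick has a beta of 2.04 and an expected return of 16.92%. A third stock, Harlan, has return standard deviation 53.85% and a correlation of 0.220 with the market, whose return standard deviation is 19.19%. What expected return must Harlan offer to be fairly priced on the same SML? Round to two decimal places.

MRP = (16.92% − 5.17%) / (2.04 − 0.34) = 6.9118%
R_f = 5.17% − 0.34 × 6.9118% = 2.8200%
β_Harlan = ρ·σ_i/σ_m = 0.220 × 53.85 / 19.19 = 0.6174
E(R_Harlan) = R_f + β × MRP = 2.8200% + 0.6174 × 6.9118% = 7.09%

7.09%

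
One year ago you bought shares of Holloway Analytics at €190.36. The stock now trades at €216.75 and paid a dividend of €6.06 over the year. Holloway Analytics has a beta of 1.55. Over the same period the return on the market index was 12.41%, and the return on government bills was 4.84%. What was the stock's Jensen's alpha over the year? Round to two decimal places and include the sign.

Realised HPR = (P1 + D1 − P0) / P0 = (216.75 + 6.06 − 190.36) / 190.36 = 32.45 / 190.36 = 17.0466%
MRP = 12.41% − 4.84% = 7.57%
CAPM required = R_f + β·MRP = 4.84% + 1.55 × 7.57% = 16.5735%
α = realised − required = 17.0466% − 16.5735% = +0.47%

+0.47%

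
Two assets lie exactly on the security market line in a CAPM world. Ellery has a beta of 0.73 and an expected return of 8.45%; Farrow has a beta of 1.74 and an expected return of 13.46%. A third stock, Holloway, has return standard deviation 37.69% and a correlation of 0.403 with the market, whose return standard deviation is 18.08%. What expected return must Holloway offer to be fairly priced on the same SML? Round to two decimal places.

9.00%

MRP = (13.46% − 8.45%) / (1.74 − 0.73) = 4.9604%
R_f = 8.45% − 0.73 × 4.9604% = 4.8289%
β_Holloway = ρ·σ_i/σ_m = 0.403 × 37.69 / 18.08 = 0.8401
E(R_Holloway) = R_f + β × MRP = 4.8289% + 0.8401 × 4.9604% = 9.00%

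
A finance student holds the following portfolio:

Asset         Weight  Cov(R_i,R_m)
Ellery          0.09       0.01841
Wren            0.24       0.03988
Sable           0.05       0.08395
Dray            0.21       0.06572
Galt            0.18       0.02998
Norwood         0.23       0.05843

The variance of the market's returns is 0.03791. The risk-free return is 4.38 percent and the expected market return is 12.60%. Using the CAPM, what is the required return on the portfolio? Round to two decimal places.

14.80%

β_Ellery = 0.01841 / 0.03791 = 0.4856
β_Wren = 0.03988 / 0.03791 = 1.0520
β_Sable = 0.08395 / 0.03791 = 2.2145
β_Dray = 0.06572 / 0.03791 = 1.7336
β_Galt = 0.02998 / 0.03791 = 0.7908
β_Norwood = 0.05843 / 0.03791 = 1.5413
β_P = Σ w_i β_i = 0.09×0.4856 + 0.24×1.0520 + 0.05×2.2145 + 0.21×1.7336 + 0.18×0.7908 + 0.23×1.5413 = 1.2678
MRP = 12.60% − 4.38% = 8.22%
E(R_P) = R_f + β_P × MRP = 4.38% + 1.2678 × 8.22% = 14.80%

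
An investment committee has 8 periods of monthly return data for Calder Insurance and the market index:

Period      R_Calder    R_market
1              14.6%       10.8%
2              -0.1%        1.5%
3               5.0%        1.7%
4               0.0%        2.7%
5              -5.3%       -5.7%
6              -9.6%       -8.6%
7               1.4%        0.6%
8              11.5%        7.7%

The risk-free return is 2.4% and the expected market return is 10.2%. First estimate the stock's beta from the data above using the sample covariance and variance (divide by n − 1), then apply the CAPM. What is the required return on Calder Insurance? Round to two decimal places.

Mean R_i = (14.6 − 0.1 + 5.0 + 0.0 − 5.3 − 9.6 + 1.4 + 11.5) / 8 = 2.1875%
Mean R_m = (10.8 + 1.5 + 1.7 + 2.7 − 5.7 − 8.6 + 0.6 + 7.7) / 8 = 1.3375%
Σ(R_i − R̄_i)(R_m − R̄_m) = 344.7838  ⇒  Cov = 344.7838 / 7 = 49.2548
Σ(R_m − R̄_m)² = 280.8588  ⇒  Var(R_m) = 280.8588 / 7 = 40.1227
β = Cov / Var(R_m) = 49.2548 / 40.1227 = 1.2276
MRP = 10.2% − 2.4% = 7.80%
E(R) = R_f + β × MRP = 2.4% + 1.2276 × 7.8% = 11.98%

11.98%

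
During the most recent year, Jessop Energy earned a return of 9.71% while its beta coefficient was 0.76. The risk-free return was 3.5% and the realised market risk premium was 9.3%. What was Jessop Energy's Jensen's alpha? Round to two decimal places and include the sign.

CAPM benchmark = R_f + β(R_m − R_f) = 3.5% + 0.76 × 9.3% = 10.5680%
α = actual − benchmark = 9.71% − 10.5680% = -0.86%

-0.86%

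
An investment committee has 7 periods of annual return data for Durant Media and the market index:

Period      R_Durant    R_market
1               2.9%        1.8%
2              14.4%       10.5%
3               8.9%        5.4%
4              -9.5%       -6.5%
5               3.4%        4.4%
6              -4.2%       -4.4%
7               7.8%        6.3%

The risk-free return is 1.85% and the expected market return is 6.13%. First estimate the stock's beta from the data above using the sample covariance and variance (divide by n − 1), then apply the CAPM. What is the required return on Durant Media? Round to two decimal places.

Mean R_i = (2.9 + 14.4 + 8.9 − 9.5 + 3.4 − 4.2 + 7.8) / 7 = 3.3857%
Mean R_m = (1.8 + 10.5 + 5.4 − 6.5 + 4.4 − 4.4 + 6.3) / 7 = 2.5000%
Σ(R_i − R̄_i)(R_m − R̄_m) = 289.5600  ⇒  Cov = 289.5600 / 6 = 48.2600
Σ(R_m − R̄_m)² = 219.5600  ⇒  Var(R_m) = 219.5600 / 6 = 36.5933
β = Cov / Var(R_m) = 48.2600 / 36.5933 = 1.3188
MRP = 6.13% − 1.85% = 4.28%
E(R) = R_f + β × MRP = 1.85% + 1.3188 × 4.28% = 7.49%

7.49%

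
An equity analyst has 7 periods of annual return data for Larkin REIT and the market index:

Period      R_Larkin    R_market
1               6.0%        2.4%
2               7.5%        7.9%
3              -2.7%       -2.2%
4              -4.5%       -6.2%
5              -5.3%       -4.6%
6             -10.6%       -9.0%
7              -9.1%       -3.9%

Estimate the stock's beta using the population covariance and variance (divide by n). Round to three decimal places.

Mean R_i = (6.0 + 7.5 − 2.7 − 4.5 − 5.3 − 10.6 − 9.1) / 7 = -2.6714%
Mean R_m = (2.4 + 7.9 − 2.2 − 6.2 − 4.6 − 9.0 − 3.9) / 7 = -2.2286%
Σ(R_i − R̄_i)(R_m − R̄_m) = 221.0857  ⇒  Cov = 221.0857 / 7 = 31.5837
Σ(R_m − R̄_m)² = 194.0543  ⇒  Var(R_m) = 194.0543 / 7 = 27.7220
β = Cov / Var(R_m) = 31.5837 / 27.7220 = 1.1393

1.139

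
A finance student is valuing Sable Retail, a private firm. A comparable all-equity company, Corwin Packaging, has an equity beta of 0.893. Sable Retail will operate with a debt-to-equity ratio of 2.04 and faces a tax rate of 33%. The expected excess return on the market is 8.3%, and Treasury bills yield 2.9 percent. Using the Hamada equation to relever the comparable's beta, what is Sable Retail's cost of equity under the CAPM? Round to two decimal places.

20.44%

β_L = β_U × [1 + (1 − t)(D/E)] = 0.893 × [1 + (1 − 0.33) × 2.04]
    = 0.893 × [1 + 0.67 × 2.04] = 0.893 × 2.3668 = 2.1136
E(R) = R_f + β_L × MRP = 2.9% + 2.1136 × 8.3% = 20.44%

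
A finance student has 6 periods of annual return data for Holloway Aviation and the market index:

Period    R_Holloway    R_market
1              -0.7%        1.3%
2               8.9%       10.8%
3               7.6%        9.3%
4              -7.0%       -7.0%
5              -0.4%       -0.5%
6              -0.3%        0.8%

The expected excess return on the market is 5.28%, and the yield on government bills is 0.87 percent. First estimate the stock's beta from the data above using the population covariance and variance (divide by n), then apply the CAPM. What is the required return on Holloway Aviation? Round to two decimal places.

Mean R_i = (-0.7 + 8.9 + 7.6 − 7.0 − 0.4 − 0.3) / 6 = 1.3500%
Mean R_m = (1.3 + 10.8 + 9.3 − 7.0 − 0.5 + 0.8) / 6 = 2.4500%
Σ(R_i − R̄_i)(R_m − R̄_m) = 195.0050  ⇒  Cov = 195.0050 / 6 = 32.5008
Σ(R_m − R̄_m)² = 218.6950  ⇒  Var(R_m) = 218.6950 / 6 = 36.4492
β = Cov / Var(R_m) = 32.5008 / 36.4492 = 0.8917
E(R) = R_f + β × MRP = 0.87% + 0.8917 × 5.28% = 5.58%

5.58%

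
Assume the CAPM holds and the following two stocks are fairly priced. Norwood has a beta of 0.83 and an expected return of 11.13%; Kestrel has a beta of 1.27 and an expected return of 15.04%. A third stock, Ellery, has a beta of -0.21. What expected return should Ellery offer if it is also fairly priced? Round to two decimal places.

MRP (SML slope) = (15.04% − 11.13%) / (1.27 − 0.83) = 3.91% / 0.44 = 8.8864%
R_f (intercept) = 11.13% − 0.83 × 8.8864% = 3.7543%
E(R_Ellery) = R_f + β × MRP = 3.7543% + -0.21 × 8.8864% = 1.89%

1.89%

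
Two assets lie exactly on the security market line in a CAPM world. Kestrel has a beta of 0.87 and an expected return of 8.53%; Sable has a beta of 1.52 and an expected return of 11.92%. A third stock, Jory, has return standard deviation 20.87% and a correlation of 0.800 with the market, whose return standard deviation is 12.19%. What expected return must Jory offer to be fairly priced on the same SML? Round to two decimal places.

MRP = (11.92% − 8.53%) / (1.52 − 0.87) = 5.2154%
R_f = 8.53% − 0.87 × 5.2154% = 3.9926%
β_Jory = ρ·σ_i/σ_m = 0.800 × 20.87 / 12.19 = 1.3696
E(R_Jory) = R_f + β × MRP = 3.9926% + 1.3696 × 5.2154% = 11.14%

11.14%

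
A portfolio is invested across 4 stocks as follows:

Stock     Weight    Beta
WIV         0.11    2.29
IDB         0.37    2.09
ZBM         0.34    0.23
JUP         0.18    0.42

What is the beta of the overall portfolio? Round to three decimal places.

1.179

β_P = Σ w_i β_i = 0.11×2.29 + 0.37×2.09 + 0.34×0.23 + 0.18×0.42 = 1.1790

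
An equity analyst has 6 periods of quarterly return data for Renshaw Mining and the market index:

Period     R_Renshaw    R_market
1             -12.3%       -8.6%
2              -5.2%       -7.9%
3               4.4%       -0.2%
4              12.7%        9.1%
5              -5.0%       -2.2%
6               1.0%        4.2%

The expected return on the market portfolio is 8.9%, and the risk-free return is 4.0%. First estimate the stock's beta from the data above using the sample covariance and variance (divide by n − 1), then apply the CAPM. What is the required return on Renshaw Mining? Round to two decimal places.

Mean R_i = (-12.3 − 5.2 + 4.4 + 12.7 − 5.0 + 1.0) / 6 = -0.7333%
Mean R_m = (-8.6 − 7.9 − 0.2 + 9.1 − 2.2 + 4.2) / 6 = -0.9333%
Σ(R_i − R̄_i)(R_m − R̄_m) = 272.6433  ⇒  Cov = 272.6433 / 5 = 54.5287
Σ(R_m − R̄_m)² = 236.4733  ⇒  Var(R_m) = 236.4733 / 5 = 47.2947
β = Cov / Var(R_m) = 54.5287 / 47.2947 = 1.1530
MRP = 8.9% − 4.0% = 4.90%
E(R) = R_f + β × MRP = 4.0% + 1.1530 × 4.9% = 9.65%

9.65%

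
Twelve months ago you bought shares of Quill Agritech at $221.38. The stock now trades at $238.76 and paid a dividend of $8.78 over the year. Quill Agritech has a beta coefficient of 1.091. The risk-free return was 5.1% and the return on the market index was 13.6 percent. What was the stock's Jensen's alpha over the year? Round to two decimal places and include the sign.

Realised HPR = (P1 + D1 − P0) / P0 = (238.76 + 8.78 − 221.38) / 221.38 = 26.16 / 221.38 = 11.8168%
MRP = 13.6% − 5.1% = 8.50%
CAPM required = R_f + β·MRP = 5.1% + 1.091 × 8.5% = 14.3735%
α = realised − required = 11.8168% − 14.3735% = -2.56%

-2.56%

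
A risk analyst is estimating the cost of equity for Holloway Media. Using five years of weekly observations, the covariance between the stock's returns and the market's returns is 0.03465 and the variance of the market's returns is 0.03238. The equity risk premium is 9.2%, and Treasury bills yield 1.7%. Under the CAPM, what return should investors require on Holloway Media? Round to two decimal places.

11.54%

β = Cov(R_i, R_m) / Var(R_m) = 0.03465 / 0.03238 = 1.0701
E(R) = R_f + β × MRP = 1.7% + 1.0701 × 9.2% = 11.54%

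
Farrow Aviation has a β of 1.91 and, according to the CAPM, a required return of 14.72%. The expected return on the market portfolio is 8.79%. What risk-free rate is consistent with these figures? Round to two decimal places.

2.27%

E(R) = R_f + β(E(R_m) − R_f) = R_f(1 − β) + β·E(R_m)
14.72% = R_f × (1 − 1.91) + 1.91 × 8.79%
14.72% = R_f × -0.91 + 16.7889%
R_f = (14.72% − 16.7889%) / -0.91 = 2.27%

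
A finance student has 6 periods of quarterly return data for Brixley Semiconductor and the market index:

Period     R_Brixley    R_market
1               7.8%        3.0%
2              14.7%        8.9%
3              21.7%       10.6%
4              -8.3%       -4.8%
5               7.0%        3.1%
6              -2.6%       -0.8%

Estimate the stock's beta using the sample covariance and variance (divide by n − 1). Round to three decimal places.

Mean R_i = (7.8 + 14.7 + 21.7 − 8.3 + 7.0 − 2.6) / 6 = 6.7167%
Mean R_m = (3.0 + 8.9 + 10.6 − 4.8 + 3.1 − 0.8) / 6 = 3.3333%
Σ(R_i − R̄_i)(R_m − R̄_m) = 313.5367  ⇒  Cov = 313.5367 / 5 = 62.7073
Σ(R_m − R̄_m)² = 167.1933  ⇒  Var(R_m) = 167.1933 / 5 = 33.4387
β = Cov / Var(R_m) = 62.7073 / 33.4387 = 1.8753

1.875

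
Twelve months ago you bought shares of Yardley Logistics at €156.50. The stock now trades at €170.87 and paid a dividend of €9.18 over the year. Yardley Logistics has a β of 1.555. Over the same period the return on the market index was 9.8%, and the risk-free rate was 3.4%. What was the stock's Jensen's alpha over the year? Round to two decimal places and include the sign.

+1.70%

Realised HPR = (P1 + D1 − P0) / P0 = (170.87 + 9.18 − 156.50) / 156.50 = 23.55 / 156.50 = 15.0479%
MRP = 9.8% − 3.4% = 6.40%
CAPM required = R_f + β·MRP = 3.4% + 1.555 × 6.4% = 13.3520%
α = realised − required = 15.0479% − 13.3520% = +1.70%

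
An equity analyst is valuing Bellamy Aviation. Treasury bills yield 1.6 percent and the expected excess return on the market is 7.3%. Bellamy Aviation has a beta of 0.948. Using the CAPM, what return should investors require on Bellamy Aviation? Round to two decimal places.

8.52%

E(R) = R_f + β × MRP = 1.6% + 0.948 × 7.3% = 8.52%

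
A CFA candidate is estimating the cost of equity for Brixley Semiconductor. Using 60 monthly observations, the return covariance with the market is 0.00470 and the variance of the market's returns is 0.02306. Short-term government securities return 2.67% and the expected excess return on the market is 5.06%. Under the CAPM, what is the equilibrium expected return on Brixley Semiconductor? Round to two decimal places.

3.70%

β = Cov(R_i, R_m) / Var(R_m) = 0.00470 / 0.02306 = 0.2038
E(R) = R_f + β × MRP = 2.67% + 0.2038 × 5.06% = 3.70%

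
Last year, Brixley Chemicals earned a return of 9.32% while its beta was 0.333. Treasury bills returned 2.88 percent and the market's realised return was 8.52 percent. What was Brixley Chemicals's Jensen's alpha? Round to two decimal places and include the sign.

+4.56%

Market excess return = 8.52% − 2.88% = 5.64%
CAPM benchmark = R_f + β(R_m − R_f) = 2.88% + 0.333 × 5.64% = 4.75812%
α = actual − benchmark = 9.32% − 4.75812% = +4.56%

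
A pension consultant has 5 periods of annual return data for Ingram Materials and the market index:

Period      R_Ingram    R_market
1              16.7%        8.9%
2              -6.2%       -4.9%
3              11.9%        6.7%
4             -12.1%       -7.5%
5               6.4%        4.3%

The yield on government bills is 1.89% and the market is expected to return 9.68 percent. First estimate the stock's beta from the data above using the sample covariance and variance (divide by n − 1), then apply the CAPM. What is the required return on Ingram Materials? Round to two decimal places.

Mean R_i = (16.7 − 6.2 + 11.9 − 12.1 + 6.4) / 5 = 3.3400%
Mean R_m = (8.9 − 4.9 + 6.7 − 7.5 + 4.3) / 5 = 1.5000%
Σ(R_i − R̄_i)(R_m − R̄_m) = 351.9600  ⇒  Cov = 351.9600 / 4 = 87.9900
Σ(R_m − R̄_m)² = 211.6000  ⇒  Var(R_m) = 211.6000 / 4 = 52.9000
β = Cov / Var(R_m) = 87.9900 / 52.9000 = 1.6633
MRP = 9.68% − 1.89% = 7.79%
E(R) = R_f + β × MRP = 1.89% + 1.6633 × 7.79% = 14.85%

14.85%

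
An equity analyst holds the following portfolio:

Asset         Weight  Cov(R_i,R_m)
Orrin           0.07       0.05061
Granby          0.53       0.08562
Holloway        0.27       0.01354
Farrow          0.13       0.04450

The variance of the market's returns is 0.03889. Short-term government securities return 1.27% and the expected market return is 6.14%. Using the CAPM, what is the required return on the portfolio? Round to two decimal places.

β_Orrin = 0.05061 / 0.03889 = 1.3014
β_Granby = 0.08562 / 0.03889 = 2.2016
β_Holloway = 0.01354 / 0.03889 = 0.3482
β_Farrow = 0.04450 / 0.03889 = 1.1443
β_P = Σ w_i β_i = 0.07×1.3014 + 0.53×2.2016 + 0.27×0.3482 + 0.13×1.1443 = 1.5007
MRP = 6.14% − 1.27% = 4.87%
E(R_P) = R_f + β_P × MRP = 1.27% + 1.5007 × 4.87% = 8.58%

8.58%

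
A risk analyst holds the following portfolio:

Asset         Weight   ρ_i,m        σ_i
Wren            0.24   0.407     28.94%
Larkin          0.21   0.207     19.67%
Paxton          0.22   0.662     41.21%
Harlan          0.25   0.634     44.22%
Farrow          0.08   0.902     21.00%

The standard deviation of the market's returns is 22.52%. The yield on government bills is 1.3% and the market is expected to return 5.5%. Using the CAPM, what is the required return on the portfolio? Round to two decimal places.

β_Wren = 0.407 × 28.94% / 22.52% = 0.5230
β_Larkin = 0.207 × 19.67% / 22.52% = 0.1808
β_Paxton = 0.662 × 41.21% / 22.52% = 1.2114
β_Harlan = 0.634 × 44.22% / 22.52% = 1.2449
β_Farrow = 0.902 × 21.00% / 22.52% = 0.8411
β_P = Σ w_i β_i = 0.24×0.5230 + 0.21×0.1808 + 0.22×1.2114 + 0.25×1.2449 + 0.08×0.8411 = 0.8085
MRP = 5.5% − 1.3% = 4.20%
E(R_P) = R_f + β_P × MRP = 1.3% + 0.8085 × 4.2% = 4.70%

4.70%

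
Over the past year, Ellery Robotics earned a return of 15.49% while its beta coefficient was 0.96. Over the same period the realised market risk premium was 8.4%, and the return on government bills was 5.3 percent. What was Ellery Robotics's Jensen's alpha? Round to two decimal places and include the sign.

CAPM benchmark = R_f + β(R_m − R_f) = 5.3% + 0.96 × 8.4% = 13.3640%
α = actual − benchmark = 15.49% − 13.3640% = +2.13%

+2.13%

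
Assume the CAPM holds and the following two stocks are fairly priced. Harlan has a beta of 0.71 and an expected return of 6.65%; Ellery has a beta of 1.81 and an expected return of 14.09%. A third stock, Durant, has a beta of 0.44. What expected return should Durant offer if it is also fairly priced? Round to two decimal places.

MRP (SML slope) = (14.09% − 6.65%) / (1.81 − 0.71) = 7.44% / 1.10 = 6.7636%
R_f (intercept) = 6.65% − 0.71 × 6.7636% = 1.8478%
E(R_Durant) = R_f + β × MRP = 1.8478% + 0.44 × 6.7636% = 4.82%

4.82%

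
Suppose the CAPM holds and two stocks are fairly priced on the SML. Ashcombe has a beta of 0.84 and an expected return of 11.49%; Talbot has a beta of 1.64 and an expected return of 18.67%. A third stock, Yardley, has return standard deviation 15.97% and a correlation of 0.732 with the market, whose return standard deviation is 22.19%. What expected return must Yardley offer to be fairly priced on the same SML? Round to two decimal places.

MRP = (18.67% − 11.49%) / (1.64 − 0.84) = 8.9750%
R_f = 11.49% − 0.84 × 8.9750% = 3.9510%
β_Yardley = ρ·σ_i/σ_m = 0.732 × 15.97 / 22.19 = 0.5268
E(R_Yardley) = R_f + β × MRP = 3.9510% + 0.5268 × 8.9750% = 8.68%

8.68%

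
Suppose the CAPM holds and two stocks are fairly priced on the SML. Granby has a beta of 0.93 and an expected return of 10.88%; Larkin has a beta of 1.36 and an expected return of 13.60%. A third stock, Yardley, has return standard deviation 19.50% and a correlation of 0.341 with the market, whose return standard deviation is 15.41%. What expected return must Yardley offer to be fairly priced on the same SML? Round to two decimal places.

MRP = (13.60% − 10.88%) / (1.36 − 0.93) = 6.3256%
R_f = 10.88% − 0.93 × 6.3256% = 4.9972%
β_Yardley = ρ·σ_i/σ_m = 0.341 × 19.50 / 15.41 = 0.4315
E(R_Yardley) = R_f + β × MRP = 4.9972% + 0.4315 × 6.3256% = 7.73%

7.73%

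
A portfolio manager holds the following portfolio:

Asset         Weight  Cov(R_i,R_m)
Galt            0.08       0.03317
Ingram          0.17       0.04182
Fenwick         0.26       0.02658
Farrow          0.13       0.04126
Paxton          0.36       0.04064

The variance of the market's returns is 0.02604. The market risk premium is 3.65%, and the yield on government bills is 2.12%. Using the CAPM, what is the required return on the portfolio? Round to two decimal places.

7.26%

β_Galt = 0.03317 / 0.02604 = 1.2738
β_Ingram = 0.04182 / 0.02604 = 1.6060
β_Fenwick = 0.02658 / 0.02604 = 1.0207
β_Farrow = 0.04126 / 0.02604 = 1.5845
β_Paxton = 0.04064 / 0.02604 = 1.5607
β_P = Σ w_i β_i = 0.08×1.2738 + 0.17×1.6060 + 0.26×1.0207 + 0.13×1.5845 + 0.36×1.5607 = 1.4081
E(R_P) = R_f + β_P × MRP = 2.12% + 1.4081 × 3.65% = 7.26%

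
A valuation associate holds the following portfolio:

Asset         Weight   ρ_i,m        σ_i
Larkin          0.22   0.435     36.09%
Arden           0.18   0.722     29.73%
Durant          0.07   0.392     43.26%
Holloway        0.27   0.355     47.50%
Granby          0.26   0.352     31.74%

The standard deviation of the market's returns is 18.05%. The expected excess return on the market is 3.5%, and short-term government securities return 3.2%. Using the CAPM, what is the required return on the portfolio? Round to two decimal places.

β_Larkin = 0.435 × 36.09% / 18.05% = 0.8698
β_Arden = 0.722 × 29.73% / 18.05% = 1.1892
β_Durant = 0.392 × 43.26% / 18.05% = 0.9395
β_Holloway = 0.355 × 47.50% / 18.05% = 0.9342
β_Granby = 0.352 × 31.74% / 18.05% = 0.6190
β_P = Σ w_i β_i = 0.22×0.8698 + 0.18×1.1892 + 0.07×0.9395 + 0.27×0.9342 + 0.26×0.6190 = 0.8844
E(R_P) = R_f + β_P × MRP = 3.2% + 0.8844 × 3.5% = 6.30%

6.30%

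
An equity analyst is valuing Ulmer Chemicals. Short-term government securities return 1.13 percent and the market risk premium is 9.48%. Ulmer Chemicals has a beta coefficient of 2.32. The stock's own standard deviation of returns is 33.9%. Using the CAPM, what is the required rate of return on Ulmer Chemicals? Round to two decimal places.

E(R) = R_f + β × MRP = 1.13% + 2.32 × 9.48% = 23.12%

23.12%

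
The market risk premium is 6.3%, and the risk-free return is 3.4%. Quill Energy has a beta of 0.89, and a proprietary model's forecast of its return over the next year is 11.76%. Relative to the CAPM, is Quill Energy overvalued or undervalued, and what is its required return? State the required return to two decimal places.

Required return = R_f + β·MRP = 3.4% + 0.89 × 6.3% = 9.01%
Forecast 11.76% > required 9.01% → the stock plots above the SML → undervalued.

Undervalued; required return 9.01%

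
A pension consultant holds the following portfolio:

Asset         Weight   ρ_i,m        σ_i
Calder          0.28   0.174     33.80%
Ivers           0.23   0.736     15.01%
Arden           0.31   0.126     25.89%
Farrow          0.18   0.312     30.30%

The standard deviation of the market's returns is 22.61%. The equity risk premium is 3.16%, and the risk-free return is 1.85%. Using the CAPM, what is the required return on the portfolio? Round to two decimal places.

2.81%

β_Calder = 0.174 × 33.80% / 22.61% = 0.2601
β_Ivers = 0.736 × 15.01% / 22.61% = 0.4886
β_Arden = 0.126 × 25.89% / 22.61% = 0.1443
β_Farrow = 0.312 × 30.30% / 22.61% = 0.4181
β_P = Σ w_i β_i = 0.28×0.2601 + 0.23×0.4886 + 0.31×0.1443 + 0.18×0.4181 = 0.3052
E(R_P) = R_f + β_P × MRP = 1.85% + 0.3052 × 3.16% = 2.81%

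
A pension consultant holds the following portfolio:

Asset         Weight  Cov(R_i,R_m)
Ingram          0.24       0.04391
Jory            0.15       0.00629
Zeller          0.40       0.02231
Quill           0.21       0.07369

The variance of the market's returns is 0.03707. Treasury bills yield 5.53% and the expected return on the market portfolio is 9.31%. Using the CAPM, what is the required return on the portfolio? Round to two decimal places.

9.19%

β_Ingram = 0.04391 / 0.03707 = 1.1845
β_Jory = 0.00629 / 0.03707 = 0.1697
β_Zeller = 0.02231 / 0.03707 = 0.6018
β_Quill = 0.07369 / 0.03707 = 1.9879
β_P = Σ w_i β_i = 0.24×1.1845 + 0.15×0.1697 + 0.40×0.6018 + 0.21×1.9879 = 0.9679
MRP = 9.31% − 5.53% = 3.78%
E(R_P) = R_f + β_P × MRP = 5.53% + 0.9679 × 3.78% = 9.19%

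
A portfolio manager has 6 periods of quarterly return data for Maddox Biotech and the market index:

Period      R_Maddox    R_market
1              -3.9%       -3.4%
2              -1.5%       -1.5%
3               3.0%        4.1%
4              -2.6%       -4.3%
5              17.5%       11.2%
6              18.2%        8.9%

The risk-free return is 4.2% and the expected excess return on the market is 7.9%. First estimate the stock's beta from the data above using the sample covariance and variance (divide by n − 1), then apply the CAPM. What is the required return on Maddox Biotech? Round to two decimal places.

15.90%

Mean R_i = (-3.9 − 1.5 + 3.0 − 2.6 + 17.5 + 18.2) / 6 = 5.1167%
Mean R_m = (-3.4 − 1.5 + 4.1 − 4.3 + 11.2 + 8.9) / 6 = 2.5000%
Σ(R_i − R̄_i)(R_m − R̄_m) = 320.2200  ⇒  Cov = 320.2200 / 5 = 64.0440
Σ(R_m − R̄_m)² = 216.2600  ⇒  Var(R_m) = 216.2600 / 5 = 43.2520
β = Cov / Var(R_m) = 64.0440 / 43.2520 = 1.4807
E(R) = R_f + β × MRP = 4.2% + 1.4807 × 7.9% = 15.90%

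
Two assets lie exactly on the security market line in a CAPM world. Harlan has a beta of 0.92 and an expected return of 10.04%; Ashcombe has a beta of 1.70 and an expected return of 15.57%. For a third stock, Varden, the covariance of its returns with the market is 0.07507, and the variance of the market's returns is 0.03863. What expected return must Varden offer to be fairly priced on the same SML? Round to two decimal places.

17.29%

MRP = (15.57% − 10.04%) / (1.70 − 0.92) = 7.0897%
R_f = 10.04% − 0.92 × 7.0897% = 3.5175%
β_Varden = Cov / Var(R_m) = 0.07507 / 0.03863 = 1.9433
E(R_Varden) = R_f + β × MRP = 3.5175% + 1.9433 × 7.0897% = 17.29%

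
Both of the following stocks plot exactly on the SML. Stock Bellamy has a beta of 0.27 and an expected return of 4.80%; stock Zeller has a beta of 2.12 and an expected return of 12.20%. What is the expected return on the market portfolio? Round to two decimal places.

Both satisfy E(R) = R_f + β·MRP, so the slope of the SML is
MRP = (12.20% − 4.80%) / (2.12 − 0.27) = 7.40% / 1.85 = 4.0000%
R_f = E(R_Bellamy) − β_Bellamy·MRP = 4.80% − 0.27 × 4.0000% = 3.7200%
E(R_m) = R_f + MRP = 3.7200% + 4.0000% = 7.72%

7.72%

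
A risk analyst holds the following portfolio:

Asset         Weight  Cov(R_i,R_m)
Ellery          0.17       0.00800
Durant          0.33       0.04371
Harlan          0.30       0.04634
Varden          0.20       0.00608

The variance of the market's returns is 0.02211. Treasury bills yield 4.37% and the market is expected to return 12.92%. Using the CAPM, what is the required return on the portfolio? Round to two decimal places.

16.32%

β_Ellery = 0.00800 / 0.02211 = 0.3618
β_Durant = 0.04371 / 0.02211 = 1.9769
β_Harlan = 0.04634 / 0.02211 = 2.0959
β_Varden = 0.00608 / 0.02211 = 0.2750
β_P = Σ w_i β_i = 0.17×0.3618 + 0.33×1.9769 + 0.30×2.0959 + 0.20×0.2750 = 1.3977
MRP = 12.92% − 4.37% = 8.55%
E(R_P) = R_f + β_P × MRP = 4.37% + 1.3977 × 8.55% = 16.32%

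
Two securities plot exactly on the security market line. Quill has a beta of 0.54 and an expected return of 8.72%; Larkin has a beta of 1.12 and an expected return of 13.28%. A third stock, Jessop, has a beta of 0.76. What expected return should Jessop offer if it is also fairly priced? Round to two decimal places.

MRP (SML slope) = (13.28% − 8.72%) / (1.12 − 0.54) = 4.56% / 0.58 = 7.8621%
R_f (intercept) = 8.72% − 0.54 × 7.8621% = 4.4745%
E(R_Jessop) = R_f + β × MRP = 4.4745% + 0.76 × 7.8621% = 10.45%

10.45%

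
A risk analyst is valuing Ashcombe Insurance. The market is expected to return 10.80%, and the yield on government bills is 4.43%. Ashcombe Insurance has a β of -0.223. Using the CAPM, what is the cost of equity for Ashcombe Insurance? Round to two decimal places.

3.01%

Market risk premium = E(R_m) − R_f = 10.80% − 4.43% = 6.37%
E(R) = R_f + β × MRP = 4.43% + -0.223 × 6.37% = 3.01%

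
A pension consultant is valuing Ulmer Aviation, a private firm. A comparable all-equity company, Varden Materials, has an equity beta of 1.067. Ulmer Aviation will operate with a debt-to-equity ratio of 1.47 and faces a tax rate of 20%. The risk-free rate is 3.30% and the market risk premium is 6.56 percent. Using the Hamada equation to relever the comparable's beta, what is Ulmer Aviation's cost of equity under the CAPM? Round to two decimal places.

18.53%

β_L = β_U × [1 + (1 − t)(D/E)] = 1.067 × [1 + (1 − 0.20) × 1.47]
    = 1.067 × [1 + 0.80 × 1.47] = 1.067 × 2.1760 = 2.3218
E(R) = R_f + β_L × MRP = 3.30% + 2.3218 × 6.56% = 18.53%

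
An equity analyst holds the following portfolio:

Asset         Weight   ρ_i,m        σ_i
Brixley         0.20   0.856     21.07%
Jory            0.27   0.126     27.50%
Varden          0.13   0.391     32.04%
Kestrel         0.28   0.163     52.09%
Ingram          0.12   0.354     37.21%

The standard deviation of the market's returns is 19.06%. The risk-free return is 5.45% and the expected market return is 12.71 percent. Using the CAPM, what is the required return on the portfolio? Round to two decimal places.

9.31%

β_Brixley = 0.856 × 21.07% / 19.06% = 0.9463
β_Jory = 0.126 × 27.50% / 19.06% = 0.1818
β_Varden = 0.391 × 32.04% / 19.06% = 0.6573
β_Kestrel = 0.163 × 52.09% / 19.06% = 0.4455
β_Ingram = 0.354 × 37.21% / 19.06% = 0.6911
β_P = Σ w_i β_i = 0.20×0.9463 + 0.27×0.1818 + 0.13×0.6573 + 0.28×0.4455 + 0.12×0.6911 = 0.5315
MRP = 12.71% − 5.45% = 7.26%
E(R_P) = R_f + β_P × MRP = 5.45% + 0.5315 × 7.26% = 9.31%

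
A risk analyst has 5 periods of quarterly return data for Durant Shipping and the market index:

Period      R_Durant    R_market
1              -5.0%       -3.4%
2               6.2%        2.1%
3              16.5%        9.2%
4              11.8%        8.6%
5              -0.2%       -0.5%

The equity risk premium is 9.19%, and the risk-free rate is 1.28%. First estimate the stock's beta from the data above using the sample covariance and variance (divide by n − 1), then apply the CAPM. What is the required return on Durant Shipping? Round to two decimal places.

15.38%

Mean R_i = (-5.0 + 6.2 + 16.5 + 11.8 − 0.2) / 5 = 5.8600%
Mean R_m = (-3.4 + 2.1 + 9.2 + 8.6 − 0.5) / 5 = 3.2000%
Σ(R_i − R̄_i)(R_m − R̄_m) = 189.6400  ⇒  Cov = 189.6400 / 4 = 47.4100
Σ(R_m − R̄_m)² = 123.6200  ⇒  Var(R_m) = 123.6200 / 4 = 30.9050
β = Cov / Var(R_m) = 47.4100 / 30.9050 = 1.5341
E(R) = R_f + β × MRP = 1.28% + 1.5341 × 9.19% = 15.38%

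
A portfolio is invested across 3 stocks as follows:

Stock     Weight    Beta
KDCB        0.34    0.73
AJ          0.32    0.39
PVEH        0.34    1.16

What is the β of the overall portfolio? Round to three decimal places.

β_P = Σ w_i β_i = 0.34×0.73 + 0.32×0.39 + 0.34×1.16 = 0.7674

0.767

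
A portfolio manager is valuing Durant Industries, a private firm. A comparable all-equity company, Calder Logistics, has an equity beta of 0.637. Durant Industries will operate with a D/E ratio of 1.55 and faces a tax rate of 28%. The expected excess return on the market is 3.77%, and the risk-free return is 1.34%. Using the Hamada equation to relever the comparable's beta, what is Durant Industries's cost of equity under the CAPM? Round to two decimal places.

6.42%

β_L = β_U × [1 + (1 − t)(D/E)] = 0.637 × [1 + (1 − 0.28) × 1.55]
    = 0.637 × [1 + 0.72 × 1.55] = 0.637 × 2.1160 = 1.3479
E(R) = R_f + β_L × MRP = 1.34% + 1.3479 × 3.77% = 6.42%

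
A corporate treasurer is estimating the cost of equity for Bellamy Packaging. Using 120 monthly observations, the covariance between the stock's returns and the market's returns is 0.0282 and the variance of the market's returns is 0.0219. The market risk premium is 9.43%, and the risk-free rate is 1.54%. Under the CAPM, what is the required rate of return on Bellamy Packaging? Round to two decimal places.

13.68%

β = Cov(R_i, R_m) / Var(R_m) = 0.0282 / 0.0219 = 1.2877
E(R) = R_f + β × MRP = 1.54% + 1.2877 × 9.43% = 13.68%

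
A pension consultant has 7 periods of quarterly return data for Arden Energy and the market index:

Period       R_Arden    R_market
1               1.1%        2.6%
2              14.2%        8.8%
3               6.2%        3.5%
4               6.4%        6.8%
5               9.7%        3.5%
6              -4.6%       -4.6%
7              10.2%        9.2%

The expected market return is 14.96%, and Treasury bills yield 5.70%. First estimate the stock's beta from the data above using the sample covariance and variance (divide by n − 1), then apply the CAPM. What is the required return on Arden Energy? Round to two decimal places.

16.63%

Mean R_i = (1.1 + 14.2 + 6.2 + 6.4 + 9.7 − 4.6 + 10.2) / 7 = 6.1714%
Mean R_m = (2.6 + 8.8 + 3.5 + 6.8 + 3.5 − 4.6 + 9.2) / 7 = 4.2571%
Σ(R_i − R̄_i)(R_m − R̄_m) = 158.0814  ⇒  Cov = 158.0814 / 6 = 26.3469
Σ(R_m − R̄_m)² = 133.8771  ⇒  Var(R_m) = 133.8771 / 6 = 22.3129
β = Cov / Var(R_m) = 26.3469 / 22.3129 = 1.1808
MRP = 14.96% − 5.70% = 9.26%
E(R) = R_f + β × MRP = 5.70% + 1.1808 × 9.26% = 16.63%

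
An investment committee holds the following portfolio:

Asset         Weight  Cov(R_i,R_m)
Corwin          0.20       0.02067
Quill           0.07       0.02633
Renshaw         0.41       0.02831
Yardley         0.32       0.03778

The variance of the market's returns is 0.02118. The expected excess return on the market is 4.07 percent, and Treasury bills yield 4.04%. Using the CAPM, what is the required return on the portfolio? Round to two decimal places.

β_Corwin = 0.02067 / 0.02118 = 0.9759
β_Quill = 0.02633 / 0.02118 = 1.2432
β_Renshaw = 0.02831 / 0.02118 = 1.3366
β_Yardley = 0.03778 / 0.02118 = 1.7838
β_P = Σ w_i β_i = 0.20×0.9759 + 0.07×1.2432 + 0.41×1.3366 + 0.32×1.7838 = 1.4010
E(R_P) = R_f + β_P × MRP = 4.04% + 1.4010 × 4.07% = 9.74%

9.74%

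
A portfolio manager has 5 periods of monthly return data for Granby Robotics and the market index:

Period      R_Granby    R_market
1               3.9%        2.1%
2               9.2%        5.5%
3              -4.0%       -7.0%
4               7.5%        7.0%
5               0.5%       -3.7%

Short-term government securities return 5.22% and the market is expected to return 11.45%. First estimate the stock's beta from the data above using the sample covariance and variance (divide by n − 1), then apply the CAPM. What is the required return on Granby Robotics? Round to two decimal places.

Mean R_i = (3.9 + 9.2 − 4.0 + 7.5 + 0.5) / 5 = 3.4200%
Mean R_m = (2.1 + 5.5 − 7.0 + 7.0 − 3.7) / 5 = 0.7800%
Σ(R_i − R̄_i)(R_m − R̄_m) = 124.1020  ⇒  Cov = 124.1020 / 4 = 31.0255
Σ(R_m − R̄_m)² = 143.3080  ⇒  Var(R_m) = 143.3080 / 4 = 35.8270
β = Cov / Var(R_m) = 31.0255 / 35.8270 = 0.8660
MRP = 11.45% − 5.22% = 6.23%
E(R) = R_f + β × MRP = 5.22% + 0.8660 × 6.23% = 10.62%

10.62%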